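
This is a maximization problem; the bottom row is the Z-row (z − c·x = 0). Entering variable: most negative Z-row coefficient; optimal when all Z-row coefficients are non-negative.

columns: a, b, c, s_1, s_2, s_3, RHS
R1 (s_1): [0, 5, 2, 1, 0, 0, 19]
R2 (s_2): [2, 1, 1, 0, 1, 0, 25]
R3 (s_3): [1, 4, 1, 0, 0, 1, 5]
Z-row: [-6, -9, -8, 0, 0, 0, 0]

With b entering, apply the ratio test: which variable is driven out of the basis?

Column b entries and ratios — s_1: 19/5 = 19/5; s_2: 25/1 = 25; s_3: 5/4 = 5/4.
Smallest ratio is 5/4 in the row of s_3, so s_3 leaves.

s_3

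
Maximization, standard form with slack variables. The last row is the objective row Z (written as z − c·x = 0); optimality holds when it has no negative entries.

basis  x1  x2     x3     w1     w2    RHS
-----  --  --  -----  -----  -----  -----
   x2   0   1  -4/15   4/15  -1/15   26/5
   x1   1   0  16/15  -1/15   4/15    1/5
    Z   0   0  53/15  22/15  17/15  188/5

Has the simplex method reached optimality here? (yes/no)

yes

Every Z-row coefficient is ≥ 0, so the tableau is optimal.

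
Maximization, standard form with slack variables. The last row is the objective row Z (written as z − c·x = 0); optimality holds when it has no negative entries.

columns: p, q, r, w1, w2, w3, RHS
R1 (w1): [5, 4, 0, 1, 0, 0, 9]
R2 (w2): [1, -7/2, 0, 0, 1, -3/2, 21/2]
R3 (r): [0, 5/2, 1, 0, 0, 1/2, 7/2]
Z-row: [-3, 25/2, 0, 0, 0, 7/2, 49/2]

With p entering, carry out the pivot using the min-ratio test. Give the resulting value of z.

Ratio test on column p — row 1: 9/5 = 9/5; row 2: (21/2)/1 = 21/2; row 3: entry 0 ≤ 0. Minimum is 9/5 at row 1 (w1 leaves); pivot element 5.
Pivot on row 1; the Z-row RHS becomes 49/2 − (-3)·(9/5) = 299/10.

299/10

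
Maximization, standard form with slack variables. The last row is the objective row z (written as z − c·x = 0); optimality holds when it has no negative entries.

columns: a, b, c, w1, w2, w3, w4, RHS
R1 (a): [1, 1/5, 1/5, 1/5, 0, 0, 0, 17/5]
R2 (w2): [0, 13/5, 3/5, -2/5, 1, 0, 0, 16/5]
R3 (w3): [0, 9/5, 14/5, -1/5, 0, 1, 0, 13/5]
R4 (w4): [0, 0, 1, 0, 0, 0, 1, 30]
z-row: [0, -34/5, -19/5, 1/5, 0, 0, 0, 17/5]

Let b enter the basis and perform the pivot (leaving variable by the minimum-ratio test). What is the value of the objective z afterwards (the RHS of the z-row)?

153/13

Ratio test on column b — row 1: (17/5)/(1/5) = 17; row 2: (16/5)/(13/5) = 16/13; row 3: (13/5)/(9/5) = 13/9; row 4: entry 0 ≤ 0. Minimum is 16/13 at row 2 (w2 leaves); pivot element 13/5.
Pivot on row 2; the z-row RHS becomes 17/5 − (-34/5)·(16/13) = 153/13.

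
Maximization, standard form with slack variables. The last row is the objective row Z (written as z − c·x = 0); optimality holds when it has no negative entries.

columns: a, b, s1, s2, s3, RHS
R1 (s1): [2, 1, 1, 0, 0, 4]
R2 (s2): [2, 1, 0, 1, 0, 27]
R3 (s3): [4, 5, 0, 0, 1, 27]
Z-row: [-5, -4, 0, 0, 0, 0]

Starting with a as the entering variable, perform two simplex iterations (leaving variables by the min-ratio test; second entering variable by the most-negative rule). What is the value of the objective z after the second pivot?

Ratio test on column a — row 1: 4/2 = 2; row 2: 27/2 = 27/2; row 3: 27/4 = 27/4. Minimum is 2 at row 1 (s1 leaves); pivot element 2.
Pivot on row 1; the Z-row RHS becomes 0 − (-5)·2 = 10.
Next entering variable (most negative Z-row entry -3/2): b.
Ratio test on column b — row 1: 2/(1/2) = 4; row 2: entry 0 ≤ 0; row 3: 19/3 = 19/3. Minimum is 4 at row 1 (a leaves); pivot element 1/2.
After the second pivot the Z-row RHS is 10 − (-3/2)·4 = 16.

16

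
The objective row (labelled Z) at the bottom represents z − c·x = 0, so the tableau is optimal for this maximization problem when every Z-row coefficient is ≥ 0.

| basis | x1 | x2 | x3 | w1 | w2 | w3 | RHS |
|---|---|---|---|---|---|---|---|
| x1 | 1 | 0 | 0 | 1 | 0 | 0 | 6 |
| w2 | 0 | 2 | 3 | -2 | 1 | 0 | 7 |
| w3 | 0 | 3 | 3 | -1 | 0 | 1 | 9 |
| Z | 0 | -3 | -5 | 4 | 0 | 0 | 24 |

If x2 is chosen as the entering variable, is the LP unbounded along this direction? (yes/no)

no

Column x2 has positive entries in row(s) 2, 3, so the ratio test bounds it — not unbounded.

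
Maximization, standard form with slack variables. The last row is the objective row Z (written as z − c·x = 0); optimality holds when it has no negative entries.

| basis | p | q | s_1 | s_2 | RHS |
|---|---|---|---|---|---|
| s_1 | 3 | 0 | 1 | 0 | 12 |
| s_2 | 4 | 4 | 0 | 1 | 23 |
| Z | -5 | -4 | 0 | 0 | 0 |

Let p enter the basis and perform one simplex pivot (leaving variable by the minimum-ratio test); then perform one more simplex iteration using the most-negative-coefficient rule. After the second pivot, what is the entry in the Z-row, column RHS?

Ratio test on column p — row 1: 12/3 = 4; row 2: 23/4 = 23/4. Minimum is 4 at row 1 (s_1 leaves); pivot element 3.
Divide row 1 by 3; eliminate column p from the other rows.
Second iteration: most negative Z-row entry is -4 in column q, so q enters.
Ratio test on column q — row 1: entry 0 ≤ 0; row 2: 7/4 = 7/4. Minimum is 7/4 at row 2 (s_2 leaves); pivot element 4.
Divide row 2 by 4; eliminate column q from the other rows.
After both pivots, the entry at the Z-row, column RHS is 27.

27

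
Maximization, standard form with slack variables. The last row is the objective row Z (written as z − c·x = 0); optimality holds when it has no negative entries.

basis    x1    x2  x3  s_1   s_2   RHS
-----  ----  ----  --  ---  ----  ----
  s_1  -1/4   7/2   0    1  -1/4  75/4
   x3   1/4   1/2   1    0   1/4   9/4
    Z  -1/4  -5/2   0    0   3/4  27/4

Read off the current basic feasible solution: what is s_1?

s_1 is basic (row 1); its value is the RHS of that row, 75/4.

75/4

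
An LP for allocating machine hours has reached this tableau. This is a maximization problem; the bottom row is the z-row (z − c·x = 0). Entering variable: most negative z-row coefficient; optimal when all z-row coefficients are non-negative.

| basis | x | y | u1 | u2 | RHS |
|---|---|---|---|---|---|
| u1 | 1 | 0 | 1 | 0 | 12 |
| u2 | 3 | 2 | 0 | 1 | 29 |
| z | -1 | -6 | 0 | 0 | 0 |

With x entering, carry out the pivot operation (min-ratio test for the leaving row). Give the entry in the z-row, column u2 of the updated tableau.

1/3

Ratio test on column x — row 1: 12/1 = 12; row 2: 29/3 = 29/3. Minimum is 29/3 at row 2 (u2 leaves); pivot element 3.
Divide row 2 by 3; eliminate column x from the other rows.
z-row update in column u2: 0 − (-1)·(1/3) = 1/3.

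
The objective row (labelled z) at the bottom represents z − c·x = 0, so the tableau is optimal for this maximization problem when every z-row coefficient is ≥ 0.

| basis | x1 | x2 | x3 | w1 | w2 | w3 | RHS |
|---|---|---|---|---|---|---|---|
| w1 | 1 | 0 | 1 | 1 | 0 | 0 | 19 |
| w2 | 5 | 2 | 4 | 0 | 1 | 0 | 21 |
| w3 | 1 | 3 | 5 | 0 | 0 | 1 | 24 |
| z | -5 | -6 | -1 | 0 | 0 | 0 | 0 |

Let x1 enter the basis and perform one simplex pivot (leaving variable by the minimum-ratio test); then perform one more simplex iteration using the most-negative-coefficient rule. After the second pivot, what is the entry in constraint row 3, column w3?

5/13

Ratio test on column x1 — row 1: 19/1 = 19; row 2: 21/5 = 21/5; row 3: 24/1 = 24. Minimum is 21/5 at row 2 (w2 leaves); pivot element 5.
Divide row 2 by 5; eliminate column x1 from the other rows.
Second iteration: most negative z-row entry is -4 in column x2, so x2 enters.
Ratio test on column x2 — row 1: entry -2/5 ≤ 0; row 2: (21/5)/(2/5) = 21/2; row 3: (99/5)/(13/5) = 99/13. Minimum is 99/13 at row 3 (w3 leaves); pivot element 13/5.
Divide row 3 by 13/5; eliminate column x2 from the other rows.
After both pivots, the entry at constraint row 3, column w3 is 5/13.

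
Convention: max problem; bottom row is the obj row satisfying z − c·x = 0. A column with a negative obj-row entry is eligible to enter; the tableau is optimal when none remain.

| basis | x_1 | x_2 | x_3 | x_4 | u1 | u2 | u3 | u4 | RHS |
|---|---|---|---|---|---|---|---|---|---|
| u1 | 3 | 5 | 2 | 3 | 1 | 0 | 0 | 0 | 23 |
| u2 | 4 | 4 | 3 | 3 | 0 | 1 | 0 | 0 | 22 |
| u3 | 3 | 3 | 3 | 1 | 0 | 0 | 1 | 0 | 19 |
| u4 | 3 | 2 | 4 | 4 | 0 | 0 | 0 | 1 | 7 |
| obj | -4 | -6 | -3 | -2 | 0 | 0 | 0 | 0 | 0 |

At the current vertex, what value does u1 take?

23

u1 is basic (row 1); its value is the RHS of that row, 23.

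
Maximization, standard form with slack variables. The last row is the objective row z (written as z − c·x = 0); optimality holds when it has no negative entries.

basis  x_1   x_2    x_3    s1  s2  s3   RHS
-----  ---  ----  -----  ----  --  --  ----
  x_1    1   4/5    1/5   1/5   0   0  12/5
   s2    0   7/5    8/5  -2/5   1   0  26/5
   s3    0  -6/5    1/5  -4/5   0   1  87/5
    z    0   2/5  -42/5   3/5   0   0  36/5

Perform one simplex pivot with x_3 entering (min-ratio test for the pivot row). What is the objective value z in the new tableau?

69/2

Ratio test on column x_3 — row 1: (12/5)/(1/5) = 12; row 2: (26/5)/(8/5) = 13/4; row 3: (87/5)/(1/5) = 87. Minimum is 13/4 at row 2 (s2 leaves); pivot element 8/5.
Pivot on row 2; the z-row RHS becomes 36/5 − (-42/5)·(13/4) = 69/2.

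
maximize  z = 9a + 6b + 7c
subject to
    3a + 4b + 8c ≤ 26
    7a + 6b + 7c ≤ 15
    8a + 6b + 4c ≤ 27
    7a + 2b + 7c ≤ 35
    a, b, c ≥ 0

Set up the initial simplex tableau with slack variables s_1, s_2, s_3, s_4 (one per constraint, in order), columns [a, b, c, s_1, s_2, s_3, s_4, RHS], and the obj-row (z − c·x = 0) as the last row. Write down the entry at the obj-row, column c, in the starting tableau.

The obj-row carries the negated objective coefficients: the c entry is -7.

-7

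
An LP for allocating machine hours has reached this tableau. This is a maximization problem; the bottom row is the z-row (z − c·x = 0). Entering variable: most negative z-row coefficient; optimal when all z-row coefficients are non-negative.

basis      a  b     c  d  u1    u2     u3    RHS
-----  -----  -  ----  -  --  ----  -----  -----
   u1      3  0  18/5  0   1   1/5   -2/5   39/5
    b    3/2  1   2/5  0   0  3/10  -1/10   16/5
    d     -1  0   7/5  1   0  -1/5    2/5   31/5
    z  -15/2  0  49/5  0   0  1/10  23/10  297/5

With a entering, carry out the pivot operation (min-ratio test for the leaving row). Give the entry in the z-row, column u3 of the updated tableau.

Ratio test on column a — row 1: (39/5)/3 = 13/5; row 2: (16/5)/(3/2) = 32/15; row 3: entry -1 ≤ 0. Minimum is 32/15 at row 2 (b leaves); pivot element 3/2.
Divide row 2 by 3/2; eliminate column a from the other rows.
z-row update in column u3: 23/10 − (-15/2)·(-1/15) = 9/5.

9/5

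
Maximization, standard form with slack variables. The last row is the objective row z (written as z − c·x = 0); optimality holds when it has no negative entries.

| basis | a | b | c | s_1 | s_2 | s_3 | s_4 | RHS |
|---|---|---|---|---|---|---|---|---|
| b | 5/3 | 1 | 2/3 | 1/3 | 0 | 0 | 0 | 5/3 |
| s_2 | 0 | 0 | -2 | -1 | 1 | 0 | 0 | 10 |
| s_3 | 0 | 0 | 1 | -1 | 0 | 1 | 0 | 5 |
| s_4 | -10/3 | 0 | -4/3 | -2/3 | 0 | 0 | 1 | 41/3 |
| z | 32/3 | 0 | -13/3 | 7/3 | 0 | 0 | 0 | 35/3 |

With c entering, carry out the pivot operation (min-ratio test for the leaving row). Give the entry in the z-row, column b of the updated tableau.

Ratio test on column c — row 1: (5/3)/(2/3) = 5/2; row 2: entry -2 ≤ 0; row 3: 5/1 = 5; row 4: entry -4/3 ≤ 0. Minimum is 5/2 at row 1 (b leaves); pivot element 2/3.
Divide row 1 by 2/3; eliminate column c from the other rows.
z-row update in column b: 0 − (-13/3)·(3/2) = 13/2.

13/2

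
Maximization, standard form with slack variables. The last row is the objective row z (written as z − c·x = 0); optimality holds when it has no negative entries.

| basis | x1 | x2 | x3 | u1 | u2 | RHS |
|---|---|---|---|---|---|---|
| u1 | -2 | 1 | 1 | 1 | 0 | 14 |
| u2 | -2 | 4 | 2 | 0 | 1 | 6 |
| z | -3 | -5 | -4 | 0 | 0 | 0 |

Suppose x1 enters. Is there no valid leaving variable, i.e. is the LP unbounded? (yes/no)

Every constraint-row entry in column x1 is ≤ 0, so increasing x1 is unbounded.

yes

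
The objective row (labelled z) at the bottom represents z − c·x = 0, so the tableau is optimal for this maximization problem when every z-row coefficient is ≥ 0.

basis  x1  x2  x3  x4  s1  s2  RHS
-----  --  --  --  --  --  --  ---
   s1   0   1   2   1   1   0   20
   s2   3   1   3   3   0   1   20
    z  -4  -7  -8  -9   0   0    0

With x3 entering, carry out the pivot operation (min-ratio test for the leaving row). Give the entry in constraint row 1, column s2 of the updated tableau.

Ratio test on column x3 — row 1: 20/2 = 10; row 2: 20/3 = 20/3. Minimum is 20/3 at row 2 (s2 leaves); pivot element 3.
Divide row 2 by 3; eliminate column x3 from the other rows.
Row 1 update in column s2: 0 − 2·(1/3) = -2/3.

-2/3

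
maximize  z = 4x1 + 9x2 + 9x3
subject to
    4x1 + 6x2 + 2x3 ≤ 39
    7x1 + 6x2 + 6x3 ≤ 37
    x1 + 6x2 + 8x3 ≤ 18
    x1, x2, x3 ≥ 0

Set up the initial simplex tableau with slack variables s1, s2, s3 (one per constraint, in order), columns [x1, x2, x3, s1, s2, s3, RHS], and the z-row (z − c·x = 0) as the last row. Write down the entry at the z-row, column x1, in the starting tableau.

-4

The z-row carries the negated objective coefficients: the x1 entry is -4.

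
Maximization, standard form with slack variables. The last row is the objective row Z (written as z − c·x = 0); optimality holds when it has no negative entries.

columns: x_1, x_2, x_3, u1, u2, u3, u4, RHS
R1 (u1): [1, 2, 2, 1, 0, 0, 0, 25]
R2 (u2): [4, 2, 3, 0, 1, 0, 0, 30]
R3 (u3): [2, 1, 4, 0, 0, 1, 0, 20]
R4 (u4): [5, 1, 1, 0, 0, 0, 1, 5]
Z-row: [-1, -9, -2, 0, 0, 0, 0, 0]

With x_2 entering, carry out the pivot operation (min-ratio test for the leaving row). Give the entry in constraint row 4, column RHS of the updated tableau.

5

Ratio test on column x_2 — row 1: 25/2 = 25/2; row 2: 30/2 = 15; row 3: 20/1 = 20; row 4: 5/1 = 5. Minimum is 5 at row 4 (u4 leaves); pivot element 1.
Divide row 4 by 1; eliminate column x_2 from the other rows.
In the new row 4, the RHS entry is the old entry divided by the pivot: 5/1 = 5.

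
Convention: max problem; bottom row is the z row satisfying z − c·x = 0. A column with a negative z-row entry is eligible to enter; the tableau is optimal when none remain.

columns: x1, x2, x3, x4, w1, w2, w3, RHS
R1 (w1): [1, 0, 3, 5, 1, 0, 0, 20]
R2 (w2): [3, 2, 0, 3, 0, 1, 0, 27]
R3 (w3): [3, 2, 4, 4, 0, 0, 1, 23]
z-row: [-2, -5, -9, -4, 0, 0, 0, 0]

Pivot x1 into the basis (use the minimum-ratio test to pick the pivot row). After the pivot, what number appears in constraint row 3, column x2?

Ratio test on column x1 — row 1: 20/1 = 20; row 2: 27/3 = 9; row 3: 23/3 = 23/3. Minimum is 23/3 at row 3 (w3 leaves); pivot element 3.
Divide row 3 by 3; eliminate column x1 from the other rows.
In the new row 3, the x2 entry is the old entry divided by the pivot: 2/3 = 2/3.

2/3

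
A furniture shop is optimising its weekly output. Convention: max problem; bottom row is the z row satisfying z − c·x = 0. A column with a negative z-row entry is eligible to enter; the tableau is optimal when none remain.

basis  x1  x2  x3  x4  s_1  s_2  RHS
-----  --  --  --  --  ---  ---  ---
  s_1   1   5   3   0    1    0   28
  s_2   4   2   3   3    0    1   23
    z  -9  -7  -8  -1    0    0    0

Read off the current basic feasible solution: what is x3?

0

x3 is not in the basis, so in the current basic feasible solution x3 = 0.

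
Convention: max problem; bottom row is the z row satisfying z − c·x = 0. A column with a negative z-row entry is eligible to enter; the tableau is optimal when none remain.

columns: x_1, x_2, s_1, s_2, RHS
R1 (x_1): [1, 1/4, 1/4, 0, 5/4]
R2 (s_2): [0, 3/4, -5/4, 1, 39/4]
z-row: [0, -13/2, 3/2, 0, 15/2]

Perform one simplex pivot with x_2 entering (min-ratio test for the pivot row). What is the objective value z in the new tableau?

Ratio test on column x_2 — row 1: (5/4)/(1/4) = 5; row 2: (39/4)/(3/4) = 13. Minimum is 5 at row 1 (x_1 leaves); pivot element 1/4.
Pivot on row 1; the z-row RHS becomes 15/2 − (-13/2)·5 = 40.

40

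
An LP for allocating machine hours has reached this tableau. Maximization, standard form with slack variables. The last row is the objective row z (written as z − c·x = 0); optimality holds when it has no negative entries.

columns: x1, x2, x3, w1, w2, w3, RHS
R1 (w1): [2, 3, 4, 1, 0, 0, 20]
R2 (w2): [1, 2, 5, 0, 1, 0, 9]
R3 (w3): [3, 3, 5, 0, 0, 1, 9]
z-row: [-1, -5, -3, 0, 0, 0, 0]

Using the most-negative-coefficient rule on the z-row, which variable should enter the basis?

Negative z-row entries: x1: -1, x2: -5, x3: -3.
The most negative is -5 in column x2, so x2 enters.

x2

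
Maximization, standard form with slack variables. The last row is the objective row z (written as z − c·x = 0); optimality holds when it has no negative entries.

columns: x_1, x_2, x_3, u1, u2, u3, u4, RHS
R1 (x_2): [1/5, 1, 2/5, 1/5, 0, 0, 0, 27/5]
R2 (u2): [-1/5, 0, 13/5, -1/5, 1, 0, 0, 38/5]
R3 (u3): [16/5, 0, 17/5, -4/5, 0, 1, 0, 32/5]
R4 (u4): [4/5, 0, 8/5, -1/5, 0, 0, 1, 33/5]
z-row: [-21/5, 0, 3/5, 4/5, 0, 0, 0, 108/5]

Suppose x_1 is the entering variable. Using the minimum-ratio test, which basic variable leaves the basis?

u3

Column x_1 entries and ratios — x_2: (27/5)/(1/5) = 27; u2: -1/5 ≤ 0, skip; u3: (32/5)/(16/5) = 2; u4: (33/5)/(4/5) = 33/4.
Smallest ratio is 2 in the row of u3, so u3 leaves.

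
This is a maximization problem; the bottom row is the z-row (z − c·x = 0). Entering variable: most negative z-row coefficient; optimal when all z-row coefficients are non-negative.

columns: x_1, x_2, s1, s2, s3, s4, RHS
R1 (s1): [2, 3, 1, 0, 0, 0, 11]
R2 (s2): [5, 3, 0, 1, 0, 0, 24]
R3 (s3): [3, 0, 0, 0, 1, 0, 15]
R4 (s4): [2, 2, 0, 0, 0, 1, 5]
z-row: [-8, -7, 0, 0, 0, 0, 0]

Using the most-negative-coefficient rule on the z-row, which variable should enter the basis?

Negative z-row entries: x_1: -8, x_2: -7.
The most negative is -8 in column x_1, so x_1 enters.

x_1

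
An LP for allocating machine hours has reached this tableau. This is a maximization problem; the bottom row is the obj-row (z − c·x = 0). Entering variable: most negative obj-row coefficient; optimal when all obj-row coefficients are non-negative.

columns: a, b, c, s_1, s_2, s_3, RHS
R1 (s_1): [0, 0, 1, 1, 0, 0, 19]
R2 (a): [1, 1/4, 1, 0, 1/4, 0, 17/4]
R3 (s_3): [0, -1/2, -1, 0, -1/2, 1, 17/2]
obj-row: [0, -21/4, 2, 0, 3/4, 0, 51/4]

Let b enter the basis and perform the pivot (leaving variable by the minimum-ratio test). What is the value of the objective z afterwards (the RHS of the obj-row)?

102

Ratio test on column b — row 1: entry 0 ≤ 0; row 2: (17/4)/(1/4) = 17; row 3: entry -1/2 ≤ 0. Minimum is 17 at row 2 (a leaves); pivot element 1/4.
Pivot on row 2; the obj-row RHS becomes 51/4 − (-21/4)·17 = 102.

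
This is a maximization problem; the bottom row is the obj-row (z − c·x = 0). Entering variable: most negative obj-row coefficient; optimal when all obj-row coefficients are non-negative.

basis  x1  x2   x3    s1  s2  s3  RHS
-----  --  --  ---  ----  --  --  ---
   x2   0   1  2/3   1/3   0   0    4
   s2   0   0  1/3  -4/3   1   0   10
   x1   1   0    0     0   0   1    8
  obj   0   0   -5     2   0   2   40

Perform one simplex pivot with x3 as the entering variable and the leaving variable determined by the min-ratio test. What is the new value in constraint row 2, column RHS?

8

Ratio test on column x3 — row 1: 4/(2/3) = 6; row 2: 10/(1/3) = 30; row 3: entry 0 ≤ 0. Minimum is 6 at row 1 (x2 leaves); pivot element 2/3.
Divide row 1 by 2/3; eliminate column x3 from the other rows.
Row 2 update in column RHS: 10 − (1/3)·6 = 8.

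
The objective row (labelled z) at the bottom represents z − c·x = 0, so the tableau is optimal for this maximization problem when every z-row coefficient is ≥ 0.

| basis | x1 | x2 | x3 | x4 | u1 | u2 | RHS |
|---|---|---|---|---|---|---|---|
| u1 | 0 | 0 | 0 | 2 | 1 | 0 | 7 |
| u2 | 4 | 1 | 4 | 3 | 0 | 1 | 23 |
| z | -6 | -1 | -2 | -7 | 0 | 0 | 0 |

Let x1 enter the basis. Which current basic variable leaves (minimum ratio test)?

Column x1 entries and ratios — u1: 0 ≤ 0, skip; u2: 23/4 = 23/4.
Smallest ratio is 23/4 in the row of u2, so u2 leaves.

u2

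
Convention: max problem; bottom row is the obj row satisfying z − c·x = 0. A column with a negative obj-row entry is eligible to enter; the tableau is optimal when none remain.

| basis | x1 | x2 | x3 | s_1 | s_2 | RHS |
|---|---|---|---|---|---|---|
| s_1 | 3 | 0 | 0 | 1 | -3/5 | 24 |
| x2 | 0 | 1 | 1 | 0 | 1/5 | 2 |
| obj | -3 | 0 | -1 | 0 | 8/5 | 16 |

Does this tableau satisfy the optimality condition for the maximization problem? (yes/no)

no

The obj-row has a negative entry -3 in column x1, so it is not optimal.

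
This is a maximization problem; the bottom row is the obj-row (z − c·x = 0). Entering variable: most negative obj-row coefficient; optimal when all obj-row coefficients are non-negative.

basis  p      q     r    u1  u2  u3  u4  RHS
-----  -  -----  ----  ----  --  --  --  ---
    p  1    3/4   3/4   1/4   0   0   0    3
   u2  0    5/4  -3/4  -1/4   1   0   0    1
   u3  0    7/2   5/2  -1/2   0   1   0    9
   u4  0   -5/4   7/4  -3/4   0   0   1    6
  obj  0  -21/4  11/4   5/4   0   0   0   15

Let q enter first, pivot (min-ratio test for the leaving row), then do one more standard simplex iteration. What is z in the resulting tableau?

454/23

Ratio test on column q — row 1: 3/(3/4) = 4; row 2: 1/(5/4) = 4/5; row 3: 9/(7/2) = 18/7; row 4: entry -5/4 ≤ 0. Minimum is 4/5 at row 2 (u2 leaves); pivot element 5/4.
Pivot on row 2; the obj-row RHS becomes 15 − (-21/4)·(4/5) = 96/5.
Next entering variable (most negative obj-row entry -2/5): r.
Ratio test on column r — row 1: (12/5)/(6/5) = 2; row 2: entry -3/5 ≤ 0; row 3: (31/5)/(23/5) = 31/23; row 4: 7/1 = 7. Minimum is 31/23 at row 3 (u3 leaves); pivot element 23/5.
After the second pivot the obj-row RHS is 96/5 − (-2/5)·(31/23) = 454/23.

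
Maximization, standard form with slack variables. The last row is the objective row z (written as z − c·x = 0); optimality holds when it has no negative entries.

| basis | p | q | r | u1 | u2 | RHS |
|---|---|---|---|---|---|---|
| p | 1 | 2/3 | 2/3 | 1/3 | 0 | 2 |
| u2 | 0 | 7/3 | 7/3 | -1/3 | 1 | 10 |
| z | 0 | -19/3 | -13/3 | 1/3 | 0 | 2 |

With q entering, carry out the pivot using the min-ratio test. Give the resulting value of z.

Ratio test on column q — row 1: 2/(2/3) = 3; row 2: 10/(7/3) = 30/7. Minimum is 3 at row 1 (p leaves); pivot element 2/3.
Pivot on row 1; the z-row RHS becomes 2 − (-19/3)·3 = 21.

21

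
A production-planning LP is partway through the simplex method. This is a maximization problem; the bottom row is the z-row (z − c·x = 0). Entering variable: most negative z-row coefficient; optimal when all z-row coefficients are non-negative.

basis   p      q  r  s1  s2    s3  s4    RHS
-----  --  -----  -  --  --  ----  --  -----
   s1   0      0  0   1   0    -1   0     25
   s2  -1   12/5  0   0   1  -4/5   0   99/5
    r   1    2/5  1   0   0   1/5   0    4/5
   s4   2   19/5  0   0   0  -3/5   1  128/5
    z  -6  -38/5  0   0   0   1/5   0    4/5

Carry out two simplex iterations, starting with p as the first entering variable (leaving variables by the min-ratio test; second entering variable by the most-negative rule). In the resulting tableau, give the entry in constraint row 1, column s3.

-1

Ratio test on column p — row 1: entry 0 ≤ 0; row 2: entry -1 ≤ 0; row 3: (4/5)/1 = 4/5; row 4: (128/5)/2 = 64/5. Minimum is 4/5 at row 3 (r leaves); pivot element 1.
Divide row 3 by 1; eliminate column p from the other rows.
Second iteration: most negative z-row entry is -26/5 in column q, so q enters.
Ratio test on column q — row 1: entry 0 ≤ 0; row 2: (103/5)/(14/5) = 103/14; row 3: (4/5)/(2/5) = 2; row 4: 24/3 = 8. Minimum is 2 at row 3 (p leaves); pivot element 2/5.
Divide row 3 by 2/5; eliminate column q from the other rows.
After both pivots, the entry at constraint row 1, column s3 is -1.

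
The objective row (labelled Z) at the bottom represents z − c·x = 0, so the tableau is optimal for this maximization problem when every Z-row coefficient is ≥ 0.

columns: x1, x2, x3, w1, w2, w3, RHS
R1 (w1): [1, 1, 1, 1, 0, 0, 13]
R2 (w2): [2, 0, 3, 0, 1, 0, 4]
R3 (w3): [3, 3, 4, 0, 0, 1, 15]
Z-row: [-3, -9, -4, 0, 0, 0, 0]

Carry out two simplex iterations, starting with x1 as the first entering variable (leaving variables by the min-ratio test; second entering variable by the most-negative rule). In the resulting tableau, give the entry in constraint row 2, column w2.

1/2

Ratio test on column x1 — row 1: 13/1 = 13; row 2: 4/2 = 2; row 3: 15/3 = 5. Minimum is 2 at row 2 (w2 leaves); pivot element 2.
Divide row 2 by 2; eliminate column x1 from the other rows.
Second iteration: most negative Z-row entry is -9 in column x2, so x2 enters.
Ratio test on column x2 — row 1: 11/1 = 11; row 2: entry 0 ≤ 0; row 3: 9/3 = 3. Minimum is 3 at row 3 (w3 leaves); pivot element 3.
Divide row 3 by 3; eliminate column x2 from the other rows.
After both pivots, the entry at constraint row 2, column w2 is 1/2.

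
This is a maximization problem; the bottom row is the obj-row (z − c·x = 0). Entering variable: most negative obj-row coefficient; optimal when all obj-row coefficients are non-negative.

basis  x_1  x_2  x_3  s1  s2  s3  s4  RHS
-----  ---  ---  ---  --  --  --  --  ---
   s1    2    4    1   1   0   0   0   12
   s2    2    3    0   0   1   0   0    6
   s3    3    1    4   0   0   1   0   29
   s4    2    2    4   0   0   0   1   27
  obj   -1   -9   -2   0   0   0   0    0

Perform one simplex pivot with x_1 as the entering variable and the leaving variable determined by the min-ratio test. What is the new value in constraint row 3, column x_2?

Ratio test on column x_1 — row 1: 12/2 = 6; row 2: 6/2 = 3; row 3: 29/3 = 29/3; row 4: 27/2 = 27/2. Minimum is 3 at row 2 (s2 leaves); pivot element 2.
Divide row 2 by 2; eliminate column x_1 from the other rows.
Row 3 update in column x_2: 1 − 3·(3/2) = -7/2.

-7/2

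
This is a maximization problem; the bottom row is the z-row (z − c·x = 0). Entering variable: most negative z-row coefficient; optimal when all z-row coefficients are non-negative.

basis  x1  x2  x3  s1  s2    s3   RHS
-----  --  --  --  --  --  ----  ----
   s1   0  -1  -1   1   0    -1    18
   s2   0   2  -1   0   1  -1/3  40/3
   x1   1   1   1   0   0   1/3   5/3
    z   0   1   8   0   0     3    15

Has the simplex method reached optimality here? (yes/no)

Every z-row coefficient is ≥ 0, so the tableau is optimal.

yes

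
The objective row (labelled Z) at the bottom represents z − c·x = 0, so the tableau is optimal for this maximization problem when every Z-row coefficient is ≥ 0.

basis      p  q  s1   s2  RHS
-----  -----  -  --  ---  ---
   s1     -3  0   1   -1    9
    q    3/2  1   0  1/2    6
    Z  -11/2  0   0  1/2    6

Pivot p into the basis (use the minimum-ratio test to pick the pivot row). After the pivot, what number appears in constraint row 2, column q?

2/3

Ratio test on column p — row 1: entry -3 ≤ 0; row 2: 6/(3/2) = 4. Minimum is 4 at row 2 (q leaves); pivot element 3/2.
Divide row 2 by 3/2; eliminate column p from the other rows.
In the new row 2, the q entry is the old entry divided by the pivot: 1/(3/2) = 2/3.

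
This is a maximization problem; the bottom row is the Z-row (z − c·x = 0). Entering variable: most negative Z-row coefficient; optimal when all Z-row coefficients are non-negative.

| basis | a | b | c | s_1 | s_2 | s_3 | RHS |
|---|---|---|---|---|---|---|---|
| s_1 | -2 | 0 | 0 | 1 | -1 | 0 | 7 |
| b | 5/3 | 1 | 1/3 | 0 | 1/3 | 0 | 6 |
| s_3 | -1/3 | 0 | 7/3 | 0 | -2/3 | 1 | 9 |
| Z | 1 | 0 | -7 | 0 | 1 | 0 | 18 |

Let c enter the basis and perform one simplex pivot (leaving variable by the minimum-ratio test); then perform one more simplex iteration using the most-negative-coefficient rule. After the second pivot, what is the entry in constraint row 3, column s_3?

1/3

Ratio test on column c — row 1: entry 0 ≤ 0; row 2: 6/(1/3) = 18; row 3: 9/(7/3) = 27/7. Minimum is 27/7 at row 3 (s_3 leaves); pivot element 7/3.
Divide row 3 by 7/3; eliminate column c from the other rows.
Second iteration: most negative Z-row entry is -1 in column s_2, so s_2 enters.
Ratio test on column s_2 — row 1: entry -1 ≤ 0; row 2: (33/7)/(3/7) = 11; row 3: entry -2/7 ≤ 0. Minimum is 11 at row 2 (b leaves); pivot element 3/7.
Divide row 2 by 3/7; eliminate column s_2 from the other rows.
After both pivots, the entry at constraint row 3, column s_3 is 1/3.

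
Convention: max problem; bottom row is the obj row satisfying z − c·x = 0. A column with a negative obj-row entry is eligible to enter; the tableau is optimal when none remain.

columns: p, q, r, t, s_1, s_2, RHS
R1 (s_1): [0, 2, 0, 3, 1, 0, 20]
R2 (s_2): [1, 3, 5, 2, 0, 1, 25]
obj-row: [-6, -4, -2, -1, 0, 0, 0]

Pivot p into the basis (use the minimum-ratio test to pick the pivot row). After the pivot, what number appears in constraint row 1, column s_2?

0

Ratio test on column p — row 1: entry 0 ≤ 0; row 2: 25/1 = 25. Minimum is 25 at row 2 (s_2 leaves); pivot element 1.
Divide row 2 by 1; eliminate column p from the other rows.
Row 1 update in column s_2: 0 − 0·1 = 0.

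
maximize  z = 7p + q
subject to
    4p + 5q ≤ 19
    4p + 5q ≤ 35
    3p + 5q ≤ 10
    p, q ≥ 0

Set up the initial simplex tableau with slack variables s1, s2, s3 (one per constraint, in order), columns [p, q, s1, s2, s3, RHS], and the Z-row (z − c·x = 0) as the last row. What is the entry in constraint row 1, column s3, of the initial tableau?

0

Slack s3 belongs to constraint 3; its column is the unit vector e_3, so the entry in row 1 is 0.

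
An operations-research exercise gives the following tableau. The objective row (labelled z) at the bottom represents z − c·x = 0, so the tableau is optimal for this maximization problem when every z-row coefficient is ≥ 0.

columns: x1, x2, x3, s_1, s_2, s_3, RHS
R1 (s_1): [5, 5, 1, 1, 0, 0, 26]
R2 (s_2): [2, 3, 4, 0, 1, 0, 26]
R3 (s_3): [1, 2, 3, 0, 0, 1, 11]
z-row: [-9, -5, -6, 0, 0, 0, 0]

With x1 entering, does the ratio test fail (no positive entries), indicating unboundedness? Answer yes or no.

Column x1 has positive entries in row(s) 1, 2, 3, so the ratio test bounds it — not unbounded.

no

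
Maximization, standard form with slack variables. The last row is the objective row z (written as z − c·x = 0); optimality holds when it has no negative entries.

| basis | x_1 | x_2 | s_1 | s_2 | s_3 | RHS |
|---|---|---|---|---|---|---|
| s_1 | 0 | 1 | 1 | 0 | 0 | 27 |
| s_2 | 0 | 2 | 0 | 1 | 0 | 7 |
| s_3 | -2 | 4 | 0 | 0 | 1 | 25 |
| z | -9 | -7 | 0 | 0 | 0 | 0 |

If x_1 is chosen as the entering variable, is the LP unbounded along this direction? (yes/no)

Every constraint-row entry in column x_1 is ≤ 0, so increasing x_1 is unbounded.

yes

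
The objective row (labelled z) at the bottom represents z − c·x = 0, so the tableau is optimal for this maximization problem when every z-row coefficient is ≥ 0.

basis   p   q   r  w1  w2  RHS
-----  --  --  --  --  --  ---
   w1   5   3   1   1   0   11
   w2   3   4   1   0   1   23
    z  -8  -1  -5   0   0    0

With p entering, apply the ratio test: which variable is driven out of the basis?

w1

Column p entries and ratios — w1: 11/5 = 11/5; w2: 23/3 = 23/3.
Smallest ratio is 11/5 in the row of w1, so w1 leaves.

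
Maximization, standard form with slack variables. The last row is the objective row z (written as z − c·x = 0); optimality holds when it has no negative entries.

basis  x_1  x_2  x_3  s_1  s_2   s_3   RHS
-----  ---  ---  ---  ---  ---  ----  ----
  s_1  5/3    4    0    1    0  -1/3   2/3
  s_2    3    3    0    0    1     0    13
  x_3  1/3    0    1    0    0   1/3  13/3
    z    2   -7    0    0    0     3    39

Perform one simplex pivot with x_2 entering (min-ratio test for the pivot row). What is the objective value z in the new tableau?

Ratio test on column x_2 — row 1: (2/3)/4 = 1/6; row 2: 13/3 = 13/3; row 3: entry 0 ≤ 0. Minimum is 1/6 at row 1 (s_1 leaves); pivot element 4.
Pivot on row 1; the z-row RHS becomes 39 − (-7)·(1/6) = 241/6.

241/6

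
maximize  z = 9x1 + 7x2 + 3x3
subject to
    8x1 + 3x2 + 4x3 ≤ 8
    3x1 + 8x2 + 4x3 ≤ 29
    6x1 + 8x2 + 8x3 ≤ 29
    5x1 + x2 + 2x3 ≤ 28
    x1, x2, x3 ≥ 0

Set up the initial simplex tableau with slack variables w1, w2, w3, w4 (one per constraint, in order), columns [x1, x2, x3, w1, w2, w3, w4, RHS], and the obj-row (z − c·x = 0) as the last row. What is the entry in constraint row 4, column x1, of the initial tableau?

5

Constraint 4 has coefficient 5 on x1.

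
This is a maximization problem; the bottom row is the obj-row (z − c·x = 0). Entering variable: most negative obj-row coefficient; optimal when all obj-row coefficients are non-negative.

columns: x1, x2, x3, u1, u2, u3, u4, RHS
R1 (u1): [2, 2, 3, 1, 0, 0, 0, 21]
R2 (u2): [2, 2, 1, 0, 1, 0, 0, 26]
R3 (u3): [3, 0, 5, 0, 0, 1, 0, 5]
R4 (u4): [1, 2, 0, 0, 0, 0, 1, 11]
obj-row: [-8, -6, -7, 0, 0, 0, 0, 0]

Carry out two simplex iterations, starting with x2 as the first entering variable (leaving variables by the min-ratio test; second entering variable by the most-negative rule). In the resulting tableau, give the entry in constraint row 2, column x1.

Ratio test on column x2 — row 1: 21/2 = 21/2; row 2: 26/2 = 13; row 3: entry 0 ≤ 0; row 4: 11/2 = 11/2. Minimum is 11/2 at row 4 (u4 leaves); pivot element 2.
Divide row 4 by 2; eliminate column x2 from the other rows.
Second iteration: most negative obj-row entry is -7 in column x3, so x3 enters.
Ratio test on column x3 — row 1: 10/3 = 10/3; row 2: 15/1 = 15; row 3: 5/5 = 1; row 4: entry 0 ≤ 0. Minimum is 1 at row 3 (u3 leaves); pivot element 5.
Divide row 3 by 5; eliminate column x3 from the other rows.
After both pivots, the entry at constraint row 2, column x1 is 2/5.

2/5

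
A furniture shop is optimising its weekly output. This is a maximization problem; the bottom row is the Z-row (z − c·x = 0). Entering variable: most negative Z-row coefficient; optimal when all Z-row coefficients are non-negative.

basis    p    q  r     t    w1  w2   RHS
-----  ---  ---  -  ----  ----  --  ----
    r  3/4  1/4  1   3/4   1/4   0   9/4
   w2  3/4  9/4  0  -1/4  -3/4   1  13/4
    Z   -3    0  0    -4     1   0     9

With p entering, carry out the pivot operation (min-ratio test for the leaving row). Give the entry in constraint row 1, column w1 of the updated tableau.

Ratio test on column p — row 1: (9/4)/(3/4) = 3; row 2: (13/4)/(3/4) = 13/3. Minimum is 3 at row 1 (r leaves); pivot element 3/4.
Divide row 1 by 3/4; eliminate column p from the other rows.
In the new row 1, the w1 entry is the old entry divided by the pivot: (1/4)/(3/4) = 1/3.

1/3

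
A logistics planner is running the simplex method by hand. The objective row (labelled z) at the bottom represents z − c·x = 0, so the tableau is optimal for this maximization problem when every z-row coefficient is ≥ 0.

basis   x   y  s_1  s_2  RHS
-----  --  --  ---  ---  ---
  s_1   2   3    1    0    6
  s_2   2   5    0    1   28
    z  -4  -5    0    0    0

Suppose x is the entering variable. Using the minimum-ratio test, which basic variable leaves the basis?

Column x entries and ratios — s_1: 6/2 = 3; s_2: 28/2 = 14.
Smallest ratio is 3 in the row of s_1, so s_1 leaves.

s_1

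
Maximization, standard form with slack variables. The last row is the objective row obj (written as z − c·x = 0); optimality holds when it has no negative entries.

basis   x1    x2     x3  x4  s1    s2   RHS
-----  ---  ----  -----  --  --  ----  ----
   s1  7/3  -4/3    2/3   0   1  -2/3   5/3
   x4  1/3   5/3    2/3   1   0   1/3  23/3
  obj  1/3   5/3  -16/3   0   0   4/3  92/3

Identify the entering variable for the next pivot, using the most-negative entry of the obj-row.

x3

Negative obj-row entries: x3: -16/3.
The most negative is -16/3 in column x3, so x3 enters.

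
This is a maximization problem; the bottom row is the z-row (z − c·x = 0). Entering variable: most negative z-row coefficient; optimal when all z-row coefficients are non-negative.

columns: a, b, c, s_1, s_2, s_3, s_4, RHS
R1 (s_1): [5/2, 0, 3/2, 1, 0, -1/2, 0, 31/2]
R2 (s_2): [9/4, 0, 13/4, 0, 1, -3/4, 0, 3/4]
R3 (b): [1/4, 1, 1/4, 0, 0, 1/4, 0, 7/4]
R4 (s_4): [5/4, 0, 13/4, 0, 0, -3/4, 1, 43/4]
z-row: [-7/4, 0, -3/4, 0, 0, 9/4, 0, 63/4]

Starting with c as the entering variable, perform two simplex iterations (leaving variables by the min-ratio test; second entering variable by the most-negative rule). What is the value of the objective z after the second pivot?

49/3

Ratio test on column c — row 1: (31/2)/(3/2) = 31/3; row 2: (3/4)/(13/4) = 3/13; row 3: (7/4)/(1/4) = 7; row 4: (43/4)/(13/4) = 43/13. Minimum is 3/13 at row 2 (s_2 leaves); pivot element 13/4.
Pivot on row 2; the z-row RHS becomes 63/4 − (-3/4)·(3/13) = 207/13.
Next entering variable (most negative z-row entry -16/13): a.
Ratio test on column a — row 1: (197/13)/(19/13) = 197/19; row 2: (3/13)/(9/13) = 1/3; row 3: (22/13)/(1/13) = 22; row 4: entry -1 ≤ 0. Minimum is 1/3 at row 2 (c leaves); pivot element 9/13.
After the second pivot the z-row RHS is 207/13 − (-16/13)·(1/3) = 49/3.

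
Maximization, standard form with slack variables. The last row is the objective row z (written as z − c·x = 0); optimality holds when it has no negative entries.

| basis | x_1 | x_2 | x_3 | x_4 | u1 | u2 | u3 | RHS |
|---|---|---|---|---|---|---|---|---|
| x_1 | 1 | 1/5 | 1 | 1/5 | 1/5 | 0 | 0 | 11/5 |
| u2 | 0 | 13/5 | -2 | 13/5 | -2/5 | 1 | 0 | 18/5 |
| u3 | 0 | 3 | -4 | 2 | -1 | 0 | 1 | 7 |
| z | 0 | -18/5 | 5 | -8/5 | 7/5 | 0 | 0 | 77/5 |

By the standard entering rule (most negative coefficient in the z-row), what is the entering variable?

Negative z-row entries: x_2: -18/5, x_4: -8/5.
The most negative is -18/5 in column x_2, so x_2 enters.

x_2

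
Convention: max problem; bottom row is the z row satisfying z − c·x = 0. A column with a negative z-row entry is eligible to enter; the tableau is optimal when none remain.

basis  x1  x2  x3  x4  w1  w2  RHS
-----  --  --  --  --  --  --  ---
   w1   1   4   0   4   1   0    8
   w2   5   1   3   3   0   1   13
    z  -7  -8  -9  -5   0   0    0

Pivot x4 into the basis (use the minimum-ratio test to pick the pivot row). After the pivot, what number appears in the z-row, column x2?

Ratio test on column x4 — row 1: 8/4 = 2; row 2: 13/3 = 13/3. Minimum is 2 at row 1 (w1 leaves); pivot element 4.
Divide row 1 by 4; eliminate column x4 from the other rows.
z-row update in column x2: -8 − (-5)·1 = -3.

-3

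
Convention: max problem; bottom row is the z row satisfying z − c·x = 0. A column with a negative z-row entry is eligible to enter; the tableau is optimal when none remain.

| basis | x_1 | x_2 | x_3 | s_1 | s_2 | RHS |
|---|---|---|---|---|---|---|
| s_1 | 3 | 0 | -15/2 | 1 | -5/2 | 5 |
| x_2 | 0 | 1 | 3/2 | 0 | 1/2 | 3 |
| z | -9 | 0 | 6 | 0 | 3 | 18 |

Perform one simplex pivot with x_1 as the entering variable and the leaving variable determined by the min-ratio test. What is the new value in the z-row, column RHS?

33

Ratio test on column x_1 — row 1: 5/3 = 5/3; row 2: entry 0 ≤ 0. Minimum is 5/3 at row 1 (s_1 leaves); pivot element 3.
Divide row 1 by 3; eliminate column x_1 from the other rows.
z-row update in column RHS: 18 − (-9)·(5/3) = 33.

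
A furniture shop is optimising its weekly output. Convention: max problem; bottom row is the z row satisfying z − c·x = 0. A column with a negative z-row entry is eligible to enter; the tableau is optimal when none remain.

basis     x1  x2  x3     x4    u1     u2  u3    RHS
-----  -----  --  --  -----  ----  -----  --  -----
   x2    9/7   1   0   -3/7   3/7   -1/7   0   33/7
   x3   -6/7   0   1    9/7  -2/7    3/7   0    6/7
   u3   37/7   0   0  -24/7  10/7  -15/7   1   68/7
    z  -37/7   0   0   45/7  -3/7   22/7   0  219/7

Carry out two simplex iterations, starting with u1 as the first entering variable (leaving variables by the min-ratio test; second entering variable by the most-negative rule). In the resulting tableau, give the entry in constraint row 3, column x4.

Ratio test on column u1 — row 1: (33/7)/(3/7) = 11; row 2: entry -2/7 ≤ 0; row 3: (68/7)/(10/7) = 34/5. Minimum is 34/5 at row 3 (u3 leaves); pivot element 10/7.
Divide row 3 by 10/7; eliminate column u1 from the other rows.
Second iteration: most negative z-row entry is -37/10 in column x1, so x1 enters.
Ratio test on column x1 — row 1: entry -3/10 ≤ 0; row 2: (14/5)/(1/5) = 14; row 3: (34/5)/(37/10) = 68/37. Minimum is 68/37 at row 3 (u1 leaves); pivot element 37/10.
Divide row 3 by 37/10; eliminate column x1 from the other rows.
After both pivots, the entry at constraint row 3, column x4 is -24/37.

-24/37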